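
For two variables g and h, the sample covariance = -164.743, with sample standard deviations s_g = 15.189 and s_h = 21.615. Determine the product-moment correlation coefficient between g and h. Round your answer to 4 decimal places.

r = Cov(g,h) / (s_g · s_h) = -164.743 / (15.189 × 21.615)
  = -164.743 / 328.3102 ≈ -0.5018

-0.5018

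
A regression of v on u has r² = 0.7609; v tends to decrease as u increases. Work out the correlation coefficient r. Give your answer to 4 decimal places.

|r| = √0.7609 = 0.8723
The association is negative, so r = −0.8723.

-0.8723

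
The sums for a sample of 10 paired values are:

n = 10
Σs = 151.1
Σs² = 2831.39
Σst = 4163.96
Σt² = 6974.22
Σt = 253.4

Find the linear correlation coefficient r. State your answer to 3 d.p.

0.609

r = (nΣst − ΣsΣt) / √[(nΣs² − (Σs)²)(nΣt² − (Σt)²)]
Numerator: 10×4163.96 − 151.1×253.4 = 3350.86
Denominator: √[(28313.9 − 22831.21)(69742.2 − 64211.56)] = √[5482.69 × 5530.64] = 5506.6128
r = 3350.86 / 5506.6128 ≈ 0.609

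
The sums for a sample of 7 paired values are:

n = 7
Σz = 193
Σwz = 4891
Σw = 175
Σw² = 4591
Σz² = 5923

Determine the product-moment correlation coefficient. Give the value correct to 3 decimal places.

0.183

r = (nΣwz − ΣwΣz) / √[(nΣw² − (Σw)²)(nΣz² − (Σz)²)]
Numerator: 7×4891 − 175×193 = 462
Denominator: √[(32137 − 30625)(41461 − 37249)] = √[1512 × 4212] = 2523.5974
r = 462 / 2523.5974 ≈ 0.183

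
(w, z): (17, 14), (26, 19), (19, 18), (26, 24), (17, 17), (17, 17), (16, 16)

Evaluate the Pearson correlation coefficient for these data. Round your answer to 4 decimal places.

n = 7, Σw = 138, Σz = 125, Σw² = 2836, Σz² = 2291, Σwz = 2532
nΣwz − ΣwΣz = 17724 − 17250 = 474
nΣw² − (Σw)² = 19852 − 19044 = 808; nΣz² − (Σz)² = 16037 − 15625 = 412
r = 474 / √(808 × 412) = 474 / 576.9714 ≈ 0.8215

0.8215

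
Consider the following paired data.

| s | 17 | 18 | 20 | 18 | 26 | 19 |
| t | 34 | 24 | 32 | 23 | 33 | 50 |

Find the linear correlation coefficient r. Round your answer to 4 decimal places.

0.1093

n = 6, Σs = 118, Σt = 196, Σs² = 2374, Σt² = 6874, Σst = 3872
nΣst − ΣsΣt = 23232 − 23128 = 104
nΣs² − (Σs)² = 14244 − 13924 = 320; nΣt² − (Σt)² = 41244 − 38416 = 2828
r = 104 / √(320 × 2828) = 104 / 951.2939 ≈ 0.1093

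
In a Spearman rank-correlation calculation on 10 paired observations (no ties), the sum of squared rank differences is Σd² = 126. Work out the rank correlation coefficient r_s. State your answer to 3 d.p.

ρ = 1 − 6Σd² / [n(n²−1)] = 1 − 6×126 / (10×99)
  = 1 − 756/990 = 1 − 0.7636 ≈ 0.236

0.236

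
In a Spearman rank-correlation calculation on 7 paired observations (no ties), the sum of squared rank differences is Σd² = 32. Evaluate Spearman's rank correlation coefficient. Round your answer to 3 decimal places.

ρ = 1 − 6Σd² / [n(n²−1)] = 1 − 6×32 / (7×48)
  = 1 − 192/336 = 1 − 0.5714 ≈ 0.429

0.429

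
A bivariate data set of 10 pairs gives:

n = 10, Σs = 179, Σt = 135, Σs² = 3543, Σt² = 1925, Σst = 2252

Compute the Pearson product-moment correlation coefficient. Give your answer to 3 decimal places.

-0.883

r = (nΣst − ΣsΣt) / √[(nΣs² − (Σs)²)(nΣt² − (Σt)²)]
Numerator: 10×2252 − 179×135 = -1645
Denominator: √[(35430 − 32041)(19250 − 18225)] = √[3389 × 1025] = 1863.7932
r = -1645 / 1863.7932 ≈ -0.883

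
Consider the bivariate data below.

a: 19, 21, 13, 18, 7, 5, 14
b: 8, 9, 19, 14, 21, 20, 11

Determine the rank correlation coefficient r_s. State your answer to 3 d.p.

-0.893

Rank a: 6, 7, 3, 5, 2, 1, 4
Rank b: 1, 2, 5, 4, 7, 6, 3
d = rank(a) − rank(b): 5, 5, -2, 1, -5, -5, 1; Σd² = 106
ρ = 1 − 6Σd² / [n(n²−1)] = 1 − 6×106 / (7×48) = 1 − 636/336 ≈ -0.893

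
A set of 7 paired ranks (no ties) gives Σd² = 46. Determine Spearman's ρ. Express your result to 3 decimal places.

ρ = 1 − 6Σd² / [n(n²−1)] = 1 − 6×46 / (7×48)
  = 1 − 276/336 = 1 − 0.8214 ≈ 0.179

0.179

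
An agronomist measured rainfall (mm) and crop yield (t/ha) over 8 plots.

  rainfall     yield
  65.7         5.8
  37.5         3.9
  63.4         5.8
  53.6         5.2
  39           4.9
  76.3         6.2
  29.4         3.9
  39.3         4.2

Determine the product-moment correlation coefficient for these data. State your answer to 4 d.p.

0.9551

n = 8, Σx = 404.2, Σy = 39.9, Σx² = 22366.8, Σy² = 204.83, Σxy = 2117.63
nΣxy − ΣxΣy = 16941.04 − 16127.58 = 813.46
nΣx² − (Σx)² = 178934.4 − 163377.64 = 15556.76; nΣy² − (Σy)² = 1638.64 − 1592.01 = 46.63
r = 813.46 / √(15556.76 × 46.63) = 813.46 / 851.7111 ≈ 0.9551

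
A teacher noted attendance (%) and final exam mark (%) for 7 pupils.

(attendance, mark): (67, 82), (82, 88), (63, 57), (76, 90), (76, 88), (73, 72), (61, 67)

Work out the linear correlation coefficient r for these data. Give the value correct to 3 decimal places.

n = 7, Σx = 498, Σy = 544, Σx² = 35784, Σy² = 43234, Σxy = 39172
nΣxy − ΣxΣy = 274204 − 270912 = 3292
nΣx² − (Σx)² = 250488 − 248004 = 2484; nΣy² − (Σy)² = 302638 − 295936 = 6702
r = 3292 / √(2484 × 6702) = 3292 / 4080.1676 ≈ 0.807

0.807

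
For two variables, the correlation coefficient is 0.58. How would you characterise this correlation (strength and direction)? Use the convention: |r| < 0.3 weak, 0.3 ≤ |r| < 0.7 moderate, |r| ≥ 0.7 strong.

moderate positive

r = 0.58 > 0 so the relationship is positive.
|r| = 0.58, which falls in the moderate range.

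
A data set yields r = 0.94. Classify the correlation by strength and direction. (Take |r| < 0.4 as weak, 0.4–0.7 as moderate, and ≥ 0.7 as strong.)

strong positive

r = 0.94 > 0 so the relationship is positive.
|r| = 0.94, which falls in the strong range.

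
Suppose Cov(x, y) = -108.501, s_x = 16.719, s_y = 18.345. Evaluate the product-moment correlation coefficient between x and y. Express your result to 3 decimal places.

r = Cov(x,y) / (s_x · s_y) = -108.501 / (16.719 × 18.345)
  = -108.501 / 306.7101 ≈ -0.354

-0.354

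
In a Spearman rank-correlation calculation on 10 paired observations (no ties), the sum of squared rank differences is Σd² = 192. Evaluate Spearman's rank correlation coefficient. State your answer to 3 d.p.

ρ = 1 − 6Σd² / [n(n²−1)] = 1 − 6×192 / (10×99)
  = 1 − 1152/990 = 1 − 1.1636 ≈ -0.164

-0.164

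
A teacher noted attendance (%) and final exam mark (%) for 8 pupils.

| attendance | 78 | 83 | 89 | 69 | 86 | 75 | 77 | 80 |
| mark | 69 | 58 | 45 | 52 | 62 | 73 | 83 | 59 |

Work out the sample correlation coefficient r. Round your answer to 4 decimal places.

-0.3437

n = 8, Σx = 637, Σy = 501, Σx² = 51005, Σy² = 32397, Σxy = 39707
nΣxy − ΣxΣy = 317656 − 319137 = -1481
nΣx² − (Σx)² = 408040 − 405769 = 2271; nΣy² − (Σy)² = 259176 − 251001 = 8175
r = -1481 / √(2271 × 8175) = -1481 / 4308.7614 ≈ -0.3437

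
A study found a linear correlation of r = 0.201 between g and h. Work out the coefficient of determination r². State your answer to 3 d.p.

r² = (0.201)² = 0.040

0.040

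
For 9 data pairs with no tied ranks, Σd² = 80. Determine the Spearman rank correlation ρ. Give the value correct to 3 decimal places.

0.333

ρ = 1 − 6Σd² / [n(n²−1)] = 1 − 6×80 / (9×80)
  = 1 − 480/720 = 1 − 0.6667 ≈ 0.333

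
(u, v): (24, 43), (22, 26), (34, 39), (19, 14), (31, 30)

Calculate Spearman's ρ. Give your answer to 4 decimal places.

Rank u: 3, 2, 5, 1, 4
Rank v: 5, 2, 4, 1, 3
d = rank(u) − rank(v): -2, 0, 1, 0, 1; Σd² = 6
ρ = 1 − 6Σd² / [n(n²−1)] = 1 − 6×6 / (5×24) = 1 − 36/120 ≈ 0.7000

0.7000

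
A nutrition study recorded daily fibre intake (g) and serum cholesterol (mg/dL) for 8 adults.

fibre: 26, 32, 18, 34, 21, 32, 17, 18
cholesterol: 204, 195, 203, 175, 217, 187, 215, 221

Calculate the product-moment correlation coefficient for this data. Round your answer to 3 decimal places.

-0.880

n = 8, Σx = 198, Σy = 1617, Σx² = 5258, Σy² = 328599, Σxy = 39322
nΣxy − ΣxΣy = 314576 − 320166 = -5590
nΣx² − (Σx)² = 42064 − 39204 = 2860; nΣy² − (Σy)² = 2628792 − 2614689 = 14103
r = -5590 / √(2860 × 14103) = -5590 / 6350.9511 ≈ -0.880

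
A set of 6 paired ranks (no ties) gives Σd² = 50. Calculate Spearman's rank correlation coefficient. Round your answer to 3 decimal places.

-0.429

ρ = 1 − 6Σd² / [n(n²−1)] = 1 − 6×50 / (6×35)
  = 1 − 300/210 = 1 − 1.4286 ≈ -0.429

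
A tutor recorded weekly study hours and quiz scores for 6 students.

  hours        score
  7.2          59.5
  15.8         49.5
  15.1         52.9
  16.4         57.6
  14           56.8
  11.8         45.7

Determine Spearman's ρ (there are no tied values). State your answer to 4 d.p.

Rank hours: 1, 5, 4, 6, 3, 2
Rank score: 6, 2, 3, 5, 4, 1
d = rank(hours) − rank(score): -5, 3, 1, 1, -1, 1; Σd² = 38
ρ = 1 − 6Σd² / [n(n²−1)] = 1 − 6×38 / (6×35) = 1 − 228/210 ≈ -0.0857

-0.0857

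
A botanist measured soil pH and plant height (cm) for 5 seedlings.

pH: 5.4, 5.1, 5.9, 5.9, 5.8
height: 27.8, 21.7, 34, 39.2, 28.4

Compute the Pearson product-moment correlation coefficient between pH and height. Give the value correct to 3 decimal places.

n = 5, Σx = 28.1, Σy = 151.1, Σx² = 158.43, Σy² = 4742.93, Σxy = 857.39
nΣxy − ΣxΣy = 4286.95 − 4245.91 = 41.04
nΣx² − (Σx)² = 792.15 − 789.61 = 2.54; nΣy² − (Σy)² = 23714.65 − 22831.21 = 883.44
r = 41.04 / √(2.54 × 883.44) = 41.04 / 47.3702 ≈ 0.866

0.866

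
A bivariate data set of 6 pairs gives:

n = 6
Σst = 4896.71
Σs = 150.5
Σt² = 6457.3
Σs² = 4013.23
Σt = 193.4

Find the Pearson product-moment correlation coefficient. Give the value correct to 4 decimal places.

r = (nΣst − ΣsΣt) / √[(nΣs² − (Σs)²)(nΣt² − (Σt)²)]
Numerator: 6×4896.71 − 150.5×193.4 = 273.56
Denominator: √[(24079.38 − 22650.25)(38743.8 − 37403.56)] = √[1429.13 × 1340.24] = 1383.9715
r = 273.56 / 1383.9715 ≈ 0.1977

0.1977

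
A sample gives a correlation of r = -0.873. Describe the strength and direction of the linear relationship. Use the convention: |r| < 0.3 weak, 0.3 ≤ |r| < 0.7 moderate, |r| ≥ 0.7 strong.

r = -0.873 < 0 so the relationship is negative.
|r| = 0.873, which falls in the strong range.

strong negative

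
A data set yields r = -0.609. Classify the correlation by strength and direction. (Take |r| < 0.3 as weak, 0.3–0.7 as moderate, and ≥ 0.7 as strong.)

r = -0.609 < 0 so the relationship is negative.
|r| = 0.609, which falls in the moderate range.

moderate negative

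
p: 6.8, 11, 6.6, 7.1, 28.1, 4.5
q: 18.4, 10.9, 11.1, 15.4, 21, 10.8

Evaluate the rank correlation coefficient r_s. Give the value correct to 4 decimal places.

0.6000

Rank p: 3, 5, 2, 4, 6, 1
Rank q: 5, 2, 3, 4, 6, 1
d = rank(p) − rank(q): -2, 3, -1, 0, 0, 0; Σd² = 14
ρ = 1 − 6Σd² / [n(n²−1)] = 1 − 6×14 / (6×35) = 1 − 84/210 ≈ 0.6000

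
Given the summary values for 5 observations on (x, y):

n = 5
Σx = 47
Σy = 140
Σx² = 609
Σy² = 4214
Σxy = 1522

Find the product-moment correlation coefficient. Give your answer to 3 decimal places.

r = (nΣxy − ΣxΣy) / √[(nΣx² − (Σx)²)(nΣy² − (Σy)²)]
Numerator: 5×1522 − 47×140 = 1030
Denominator: √[(3045 − 2209)(21070 − 19600)] = √[836 × 1470] = 1108.5666
r = 1030 / 1108.5666 ≈ 0.929

0.929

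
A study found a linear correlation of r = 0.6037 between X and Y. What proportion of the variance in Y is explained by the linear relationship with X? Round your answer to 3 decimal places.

r² = (0.6037)² = 0.364

0.364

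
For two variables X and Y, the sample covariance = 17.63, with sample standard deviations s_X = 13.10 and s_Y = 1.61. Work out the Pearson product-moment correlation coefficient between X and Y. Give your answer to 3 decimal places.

r = Cov(X,Y) / (s_X · s_Y) = 17.63 / (13.10 × 1.61)
  = 17.63 / 21.0910 ≈ 0.836

0.836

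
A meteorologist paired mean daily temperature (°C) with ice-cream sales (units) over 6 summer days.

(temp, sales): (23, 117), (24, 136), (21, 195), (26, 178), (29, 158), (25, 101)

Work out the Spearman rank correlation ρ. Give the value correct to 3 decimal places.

-0.086

Rank temp: 2, 3, 1, 5, 6, 4
Rank sales: 2, 3, 6, 5, 4, 1
d = rank(temp) − rank(sales): 0, 0, -5, 0, 2, 3; Σd² = 38
ρ = 1 − 6Σd² / [n(n²−1)] = 1 − 6×38 / (6×35) = 1 − 228/210 ≈ -0.086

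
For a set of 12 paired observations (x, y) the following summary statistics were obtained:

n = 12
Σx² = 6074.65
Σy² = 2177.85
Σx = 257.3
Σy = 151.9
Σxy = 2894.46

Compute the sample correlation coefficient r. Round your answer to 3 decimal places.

r = (nΣxy − ΣxΣy) / √[(nΣx² − (Σx)²)(nΣy² − (Σy)²)]
Numerator: 12×2894.46 − 257.3×151.9 = -4350.35
Denominator: √[(72895.8 − 66203.29)(26134.2 − 23073.61)] = √[6692.51 × 3060.59] = 4525.8181
r = -4350.35 / 4525.8181 ≈ -0.961

-0.961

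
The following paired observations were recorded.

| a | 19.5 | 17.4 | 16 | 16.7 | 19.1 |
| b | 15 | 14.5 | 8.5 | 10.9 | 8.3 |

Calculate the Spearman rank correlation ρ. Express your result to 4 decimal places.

Rank a: 5, 3, 1, 2, 4
Rank b: 5, 4, 2, 3, 1
d = rank(a) − rank(b): 0, -1, -1, -1, 3; Σd² = 12
ρ = 1 − 6Σd² / [n(n²−1)] = 1 − 6×12 / (5×24) = 1 − 72/120 ≈ 0.4000

0.4000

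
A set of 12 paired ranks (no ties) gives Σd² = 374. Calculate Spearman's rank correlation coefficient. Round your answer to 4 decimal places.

ρ = 1 − 6Σd² / [n(n²−1)] = 1 − 6×374 / (12×143)
  = 1 − 2244/1716 = 1 − 1.30769 ≈ -0.3077

-0.3077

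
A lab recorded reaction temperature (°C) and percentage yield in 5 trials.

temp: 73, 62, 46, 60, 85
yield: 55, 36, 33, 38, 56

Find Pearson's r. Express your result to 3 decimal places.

n = 5, Σx = 326, Σy = 218, Σx² = 22114, Σy² = 9990, Σxy = 14805
nΣxy − ΣxΣy = 74025 − 71068 = 2957
nΣx² − (Σx)² = 110570 − 106276 = 4294; nΣy² − (Σy)² = 49950 − 47524 = 2426
r = 2957 / √(4294 × 2426) = 2957 / 3227.5756 ≈ 0.916

0.916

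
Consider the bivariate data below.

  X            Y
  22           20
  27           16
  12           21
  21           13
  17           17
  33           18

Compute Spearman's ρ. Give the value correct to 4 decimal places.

-0.2571

Rank X: 4, 5, 1, 3, 2, 6
Rank Y: 5, 2, 6, 1, 3, 4
d = rank(X) − rank(Y): -1, 3, -5, 2, -1, 2; Σd² = 44
ρ = 1 − 6Σd² / [n(n²−1)] = 1 − 6×44 / (6×35) = 1 − 264/210 ≈ -0.2571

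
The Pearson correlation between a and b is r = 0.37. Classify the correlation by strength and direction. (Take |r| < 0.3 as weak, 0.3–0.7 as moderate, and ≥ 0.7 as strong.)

moderate positive

r = 0.37 > 0 so the relationship is positive.
|r| = 0.37, which falls in the moderate range.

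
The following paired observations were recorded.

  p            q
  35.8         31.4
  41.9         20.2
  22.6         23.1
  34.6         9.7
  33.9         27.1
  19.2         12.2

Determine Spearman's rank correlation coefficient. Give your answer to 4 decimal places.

0.2000

Rank p: 5, 6, 2, 4, 3, 1
Rank q: 6, 3, 4, 1, 5, 2
d = rank(p) − rank(q): -1, 3, -2, 3, -2, -1; Σd² = 28
ρ = 1 − 6Σd² / [n(n²−1)] = 1 − 6×28 / (6×35) = 1 − 168/210 ≈ 0.2000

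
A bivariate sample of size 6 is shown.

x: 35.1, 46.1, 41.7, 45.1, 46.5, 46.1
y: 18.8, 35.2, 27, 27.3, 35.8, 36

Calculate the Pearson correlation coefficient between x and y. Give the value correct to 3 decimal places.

n = 6, Σx = 260.6, Σy = 180.1, Σx² = 11417.58, Σy² = 5644.41, Σxy = 7964.03
nΣxy − ΣxΣy = 47784.18 − 46934.06 = 850.12
nΣx² − (Σx)² = 68505.48 − 67912.36 = 593.12; nΣy² − (Σy)² = 33866.46 − 32436.01 = 1430.45
r = 850.12 / √(593.12 × 1430.45) = 850.12 / 921.1018 ≈ 0.923

0.923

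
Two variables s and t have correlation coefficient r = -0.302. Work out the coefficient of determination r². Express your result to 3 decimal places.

r² = (-0.302)² = 0.091

0.091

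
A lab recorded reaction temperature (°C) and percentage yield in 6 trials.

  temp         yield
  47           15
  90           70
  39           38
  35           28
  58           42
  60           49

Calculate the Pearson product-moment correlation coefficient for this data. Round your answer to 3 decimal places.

n = 6, Σx = 329, Σy = 242, Σx² = 20019, Σy² = 11518, Σxy = 14843
nΣxy − ΣxΣy = 89058 − 79618 = 9440
nΣx² − (Σx)² = 120114 − 108241 = 11873; nΣy² − (Σy)² = 69108 − 58564 = 10544
r = 9440 / √(11873 × 10544) = 9440 / 11188.7851 ≈ 0.844

0.844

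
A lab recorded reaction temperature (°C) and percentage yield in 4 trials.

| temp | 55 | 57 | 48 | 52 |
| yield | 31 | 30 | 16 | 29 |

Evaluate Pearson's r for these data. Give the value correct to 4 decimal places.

n = 4, Σx = 212, Σy = 106, Σx² = 11282, Σy² = 2958, Σxy = 5691
nΣxy − ΣxΣy = 22764 − 22472 = 292
nΣx² − (Σx)² = 45128 − 44944 = 184; nΣy² − (Σy)² = 11832 − 11236 = 596
r = 292 / √(184 × 596) = 292 / 331.1556 ≈ 0.8818

0.8818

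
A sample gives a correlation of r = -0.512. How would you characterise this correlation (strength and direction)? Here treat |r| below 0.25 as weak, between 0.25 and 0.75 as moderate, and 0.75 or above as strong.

r = -0.512 < 0 so the relationship is negative.
|r| = 0.512, which falls in the moderate range.

moderate negative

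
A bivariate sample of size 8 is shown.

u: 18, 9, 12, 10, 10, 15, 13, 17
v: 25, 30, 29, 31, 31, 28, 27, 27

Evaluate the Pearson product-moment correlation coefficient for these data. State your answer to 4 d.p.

-0.9092

n = 8, Σu = 104, Σv = 228, Σu² = 1432, Σv² = 6530, Σuv = 2918
nΣuv − ΣuΣv = 23344 − 23712 = -368
nΣu² − (Σu)² = 11456 − 10816 = 640; nΣv² − (Σv)² = 52240 − 51984 = 256
r = -368 / √(640 × 256) = -368 / 404.7715 ≈ -0.9092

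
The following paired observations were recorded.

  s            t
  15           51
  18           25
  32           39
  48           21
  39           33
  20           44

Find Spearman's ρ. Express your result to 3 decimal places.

Rank s: 1, 2, 4, 6, 5, 3
Rank t: 6, 2, 4, 1, 3, 5
d = rank(s) − rank(t): -5, 0, 0, 5, 2, -2; Σd² = 58
ρ = 1 − 6Σd² / [n(n²−1)] = 1 − 6×58 / (6×35) = 1 − 348/210 ≈ -0.657

-0.657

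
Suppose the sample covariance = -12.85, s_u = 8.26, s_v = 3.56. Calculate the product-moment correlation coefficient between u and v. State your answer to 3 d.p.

r = Cov(u,v) / (s_u · s_v) = -12.85 / (8.26 × 3.56)
  = -12.85 / 29.4056 ≈ -0.437

-0.437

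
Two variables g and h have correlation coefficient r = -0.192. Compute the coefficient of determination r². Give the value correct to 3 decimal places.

0.037

r² = (-0.192)² = 0.037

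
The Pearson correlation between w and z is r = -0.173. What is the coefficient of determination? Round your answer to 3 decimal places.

r² = (-0.173)² = 0.030

0.030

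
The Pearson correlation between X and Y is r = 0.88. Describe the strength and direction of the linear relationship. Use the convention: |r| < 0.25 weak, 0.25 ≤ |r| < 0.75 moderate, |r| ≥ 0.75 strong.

r = 0.88 > 0 so the relationship is positive.
|r| = 0.88, which falls in the strong range.

strong positive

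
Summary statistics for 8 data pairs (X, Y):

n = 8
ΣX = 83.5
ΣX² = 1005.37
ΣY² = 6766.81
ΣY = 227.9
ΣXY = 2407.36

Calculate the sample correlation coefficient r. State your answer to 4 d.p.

r = (nΣXY − ΣXΣY) / √[(nΣX² − (ΣX)²)(nΣY² − (ΣY)²)]
Numerator: 8×2407.36 − 83.5×227.9 = 229.23
Denominator: √[(8042.96 − 6972.25)(54134.48 − 51938.41)] = √[1070.71 × 2196.07] = 1533.4126
r = 229.23 / 1533.4126 ≈ 0.1495

0.1495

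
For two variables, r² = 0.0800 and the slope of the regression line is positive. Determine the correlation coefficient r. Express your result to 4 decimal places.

0.2828

|r| = √0.0800 = 0.2828
The association is positive, so r = 0.2828.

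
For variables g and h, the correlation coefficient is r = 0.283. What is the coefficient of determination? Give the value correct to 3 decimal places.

0.080

r² = (0.283)² = 0.080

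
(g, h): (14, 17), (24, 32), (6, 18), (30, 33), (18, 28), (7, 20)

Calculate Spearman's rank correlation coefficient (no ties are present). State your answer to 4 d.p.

Rank g: 3, 5, 1, 6, 4, 2
Rank h: 1, 5, 2, 6, 4, 3
d = rank(g) − rank(h): 2, 0, -1, 0, 0, -1; Σd² = 6
ρ = 1 − 6Σd² / [n(n²−1)] = 1 − 6×6 / (6×35) = 1 − 36/210 ≈ 0.8286

0.8286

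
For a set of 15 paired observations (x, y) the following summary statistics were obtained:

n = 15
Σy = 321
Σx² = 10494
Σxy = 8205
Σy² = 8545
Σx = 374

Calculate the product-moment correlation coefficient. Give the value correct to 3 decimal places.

0.144

r = (nΣxy − ΣxΣy) / √[(nΣx² − (Σx)²)(nΣy² − (Σy)²)]
Numerator: 15×8205 − 374×321 = 3021
Denominator: √[(157410 − 139876)(128175 − 103041)] = √[17534 × 25134] = 20992.8454
r = 3021 / 20992.8454 ≈ 0.144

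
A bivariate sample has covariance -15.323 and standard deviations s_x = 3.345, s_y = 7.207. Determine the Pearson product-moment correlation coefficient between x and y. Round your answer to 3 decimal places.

r = Cov(x,y) / (s_x · s_y) = -15.323 / (3.345 × 7.207)
  = -15.323 / 24.1074 ≈ -0.636

-0.636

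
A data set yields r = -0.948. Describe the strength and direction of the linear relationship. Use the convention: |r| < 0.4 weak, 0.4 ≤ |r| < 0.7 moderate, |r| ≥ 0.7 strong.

strong negative

r = -0.948 < 0 so the relationship is negative.
|r| = 0.948, which falls in the strong range.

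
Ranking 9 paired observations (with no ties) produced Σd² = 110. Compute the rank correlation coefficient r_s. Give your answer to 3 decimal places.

0.083

ρ = 1 − 6Σd² / [n(n²−1)] = 1 − 6×110 / (9×80)
  = 1 − 660/720 = 1 − 0.9167 ≈ 0.083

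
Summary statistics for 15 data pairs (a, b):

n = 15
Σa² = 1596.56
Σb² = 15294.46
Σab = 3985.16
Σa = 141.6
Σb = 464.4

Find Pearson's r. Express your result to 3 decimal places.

-0.817

r = (nΣab − ΣaΣb) / √[(nΣa² − (Σa)²)(nΣb² − (Σb)²)]
Numerator: 15×3985.16 − 141.6×464.4 = -5981.64
Denominator: √[(23948.4 − 20050.56)(229416.9 − 215667.36)] = √[3897.84 × 13749.54] = 7320.7586
r = -5981.64 / 7320.7586 ≈ -0.817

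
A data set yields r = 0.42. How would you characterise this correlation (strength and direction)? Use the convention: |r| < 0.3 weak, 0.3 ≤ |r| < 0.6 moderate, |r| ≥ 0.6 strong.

moderate positive

r = 0.42 > 0 so the relationship is positive.
|r| = 0.42, which falls in the moderate range.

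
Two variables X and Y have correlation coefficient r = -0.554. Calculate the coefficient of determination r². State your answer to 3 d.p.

0.307

r² = (-0.554)² = 0.307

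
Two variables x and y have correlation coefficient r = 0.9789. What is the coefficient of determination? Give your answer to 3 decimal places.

0.958

r² = (0.9789)² = 0.958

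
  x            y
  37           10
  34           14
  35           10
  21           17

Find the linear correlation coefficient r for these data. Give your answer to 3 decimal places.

-0.892

n = 4, Σx = 127, Σy = 51, Σx² = 4191, Σy² = 685, Σxy = 1553
nΣxy − ΣxΣy = 6212 − 6477 = -265
nΣx² − (Σx)² = 16764 − 16129 = 635; nΣy² − (Σy)² = 2740 − 2601 = 139
r = -265 / √(635 × 139) = -265 / 297.0943 ≈ -0.892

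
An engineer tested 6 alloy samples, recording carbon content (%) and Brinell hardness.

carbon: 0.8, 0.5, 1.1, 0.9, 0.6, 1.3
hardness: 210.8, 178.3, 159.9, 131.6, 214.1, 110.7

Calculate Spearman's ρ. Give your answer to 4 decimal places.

-0.7714

Rank carbon: 3, 1, 5, 4, 2, 6
Rank hardness: 5, 4, 3, 2, 6, 1
d = rank(carbon) − rank(hardness): -2, -3, 2, 2, -4, 5; Σd² = 62
ρ = 1 − 6Σd² / [n(n²−1)] = 1 − 6×62 / (6×35) = 1 − 372/210 ≈ -0.7714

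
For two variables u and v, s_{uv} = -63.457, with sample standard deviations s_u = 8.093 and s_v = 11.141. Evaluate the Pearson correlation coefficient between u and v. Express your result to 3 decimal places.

r = Cov(u,v) / (s_u · s_v) = -63.457 / (8.093 × 11.141)
  = -63.457 / 90.1641 ≈ -0.704

-0.704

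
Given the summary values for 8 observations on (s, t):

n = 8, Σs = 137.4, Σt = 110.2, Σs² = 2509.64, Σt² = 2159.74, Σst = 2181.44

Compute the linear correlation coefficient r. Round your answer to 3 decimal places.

r = (nΣst − ΣsΣt) / √[(nΣs² − (Σs)²)(nΣt² − (Σt)²)]
Numerator: 8×2181.44 − 137.4×110.2 = 2310.04
Denominator: √[(20077.12 − 18878.76)(17277.92 − 12144.04)] = √[1198.36 × 5133.88] = 2480.3702
r = 2310.04 / 2480.3702 ≈ 0.931

0.931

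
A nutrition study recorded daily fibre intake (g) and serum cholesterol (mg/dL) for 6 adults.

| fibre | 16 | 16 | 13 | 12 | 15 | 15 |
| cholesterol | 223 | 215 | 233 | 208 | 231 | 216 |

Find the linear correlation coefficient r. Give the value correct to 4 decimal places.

n = 6, Σx = 87, Σy = 1326, Σx² = 1275, Σy² = 293524, Σxy = 19238
nΣxy − ΣxΣy = 115428 − 115362 = 66
nΣx² − (Σx)² = 7650 − 7569 = 81; nΣy² − (Σy)² = 1761144 − 1758276 = 2868
r = 66 / √(81 × 2868) = 66 / 481.9834 ≈ 0.1369

0.1369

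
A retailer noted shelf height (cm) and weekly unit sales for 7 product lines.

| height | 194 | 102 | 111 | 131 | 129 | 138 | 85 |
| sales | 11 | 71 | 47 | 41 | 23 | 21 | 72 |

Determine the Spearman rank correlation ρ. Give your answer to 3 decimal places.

Rank height: 7, 2, 3, 5, 4, 6, 1
Rank sales: 1, 6, 5, 4, 3, 2, 7
d = rank(height) − rank(sales): 6, -4, -2, 1, 1, 4, -6; Σd² = 110
ρ = 1 − 6Σd² / [n(n²−1)] = 1 − 6×110 / (7×48) = 1 − 660/336 ≈ -0.964

-0.964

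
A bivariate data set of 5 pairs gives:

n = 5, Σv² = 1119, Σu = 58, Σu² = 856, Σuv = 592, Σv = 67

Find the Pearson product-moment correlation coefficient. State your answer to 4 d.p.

-0.9200

r = (nΣuv − ΣuΣv) / √[(nΣu² − (Σu)²)(nΣv² − (Σv)²)]
Numerator: 5×592 − 58×67 = -926
Denominator: √[(4280 − 3364)(5595 − 4489)] = √[916 × 1106] = 1006.5267
r = -926 / 1006.5267 ≈ -0.9200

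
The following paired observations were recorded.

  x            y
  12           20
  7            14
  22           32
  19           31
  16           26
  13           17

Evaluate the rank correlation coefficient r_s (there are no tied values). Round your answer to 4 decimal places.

Rank x: 2, 1, 6, 5, 4, 3
Rank y: 3, 1, 6, 5, 4, 2
d = rank(x) − rank(y): -1, 0, 0, 0, 0, 1; Σd² = 2
ρ = 1 − 6Σd² / [n(n²−1)] = 1 − 6×2 / (6×35) = 1 − 12/210 ≈ 0.9429

0.9429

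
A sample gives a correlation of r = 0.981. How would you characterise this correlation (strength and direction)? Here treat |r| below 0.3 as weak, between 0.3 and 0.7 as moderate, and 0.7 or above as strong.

r = 0.981 > 0 so the relationship is positive.
|r| = 0.981, which falls in the strong range.

strong positive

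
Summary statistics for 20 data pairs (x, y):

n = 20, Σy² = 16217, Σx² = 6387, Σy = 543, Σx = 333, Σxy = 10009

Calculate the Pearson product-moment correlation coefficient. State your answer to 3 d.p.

r = (nΣxy − ΣxΣy) / √[(nΣx² − (Σx)²)(nΣy² − (Σy)²)]
Numerator: 20×10009 − 333×543 = 19361
Denominator: √[(127740 − 110889)(324340 − 294849)] = √[16851 × 29491] = 22292.4391
r = 19361 / 22292.4391 ≈ 0.869

0.869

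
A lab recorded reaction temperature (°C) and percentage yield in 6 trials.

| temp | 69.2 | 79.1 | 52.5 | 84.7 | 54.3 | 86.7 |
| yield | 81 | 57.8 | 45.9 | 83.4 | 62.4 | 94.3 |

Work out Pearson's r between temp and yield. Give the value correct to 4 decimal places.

0.7426

n = 6, Σx = 426.5, Σy = 424.8, Σx² = 31441.17, Σy² = 31750.46, Σxy = 31215.04
nΣxy − ΣxΣy = 187290.24 − 181177.2 = 6113.04
nΣx² − (Σx)² = 188647.02 − 181902.25 = 6744.77; nΣy² − (Σy)² = 190502.76 − 180455.04 = 10047.72
r = 6113.04 / √(6744.77 × 10047.72) = 6113.04 / 8232.2269 ≈ 0.7426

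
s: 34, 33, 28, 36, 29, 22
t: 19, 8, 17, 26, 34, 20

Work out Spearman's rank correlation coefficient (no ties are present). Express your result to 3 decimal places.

0.086

Rank s: 5, 4, 2, 6, 3, 1
Rank t: 3, 1, 2, 5, 6, 4
d = rank(s) − rank(t): 2, 3, 0, 1, -3, -3; Σd² = 32
ρ = 1 − 6Σd² / [n(n²−1)] = 1 − 6×32 / (6×35) = 1 − 192/210 ≈ 0.086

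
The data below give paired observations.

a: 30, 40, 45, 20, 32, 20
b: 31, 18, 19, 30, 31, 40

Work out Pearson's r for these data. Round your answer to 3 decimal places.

-0.871

n = 6, Σa = 187, Σb = 169, Σa² = 6349, Σb² = 5107, Σab = 4897
nΣab − ΣaΣb = 29382 − 31603 = -2221
nΣa² − (Σa)² = 38094 − 34969 = 3125; nΣb² − (Σb)² = 30642 − 28561 = 2081
r = -2221 / √(3125 × 2081) = -2221 / 2550.1225 ≈ -0.871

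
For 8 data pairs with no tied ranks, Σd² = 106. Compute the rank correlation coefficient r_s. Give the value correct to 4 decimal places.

ρ = 1 − 6Σd² / [n(n²−1)] = 1 − 6×106 / (8×63)
  = 1 − 636/504 = 1 − 1.26190 ≈ -0.2619

-0.2619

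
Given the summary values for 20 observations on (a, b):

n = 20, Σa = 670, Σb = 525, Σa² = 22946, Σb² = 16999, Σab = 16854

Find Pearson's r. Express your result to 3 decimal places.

r = (nΣab − ΣaΣb) / √[(nΣa² − (Σa)²)(nΣb² − (Σb)²)]
Numerator: 20×16854 − 670×525 = -14670
Denominator: √[(458920 − 448900)(339980 − 275625)] = √[10020 × 64355] = 25393.6429
r = -14670 / 25393.6429 ≈ -0.578

-0.578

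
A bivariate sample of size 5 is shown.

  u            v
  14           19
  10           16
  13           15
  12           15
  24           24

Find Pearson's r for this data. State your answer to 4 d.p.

0.9269

n = 5, Σu = 73, Σv = 89, Σu² = 1185, Σv² = 1643, Σuv = 1377
nΣuv − ΣuΣv = 6885 − 6497 = 388
nΣu² − (Σu)² = 5925 − 5329 = 596; nΣv² − (Σv)² = 8215 − 7921 = 294
r = 388 / √(596 × 294) = 388 / 418.5977 ≈ 0.9269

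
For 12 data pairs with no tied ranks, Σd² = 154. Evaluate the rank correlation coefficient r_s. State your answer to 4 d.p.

ρ = 1 − 6Σd² / [n(n²−1)] = 1 − 6×154 / (12×143)
  = 1 − 924/1716 = 1 − 0.53846 ≈ 0.4615

0.4615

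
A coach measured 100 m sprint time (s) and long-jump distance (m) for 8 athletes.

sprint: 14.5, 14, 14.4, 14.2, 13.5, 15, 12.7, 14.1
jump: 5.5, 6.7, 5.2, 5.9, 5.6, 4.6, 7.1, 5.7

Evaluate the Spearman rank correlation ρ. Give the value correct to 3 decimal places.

Rank sprint: 7, 3, 6, 5, 2, 8, 1, 4
Rank jump: 3, 7, 2, 6, 4, 1, 8, 5
d = rank(sprint) − rank(jump): 4, -4, 4, -1, -2, 7, -7, -1; Σd² = 152
ρ = 1 − 6Σd² / [n(n²−1)] = 1 − 6×152 / (8×63) = 1 − 912/504 ≈ -0.810

-0.810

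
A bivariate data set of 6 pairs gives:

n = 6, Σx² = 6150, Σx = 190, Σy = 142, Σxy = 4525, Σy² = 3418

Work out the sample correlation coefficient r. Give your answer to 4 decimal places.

r = (nΣxy − ΣxΣy) / √[(nΣx² − (Σx)²)(nΣy² − (Σy)²)]
Numerator: 6×4525 − 190×142 = 170
Denominator: √[(36900 − 36100)(20508 − 20164)] = √[800 × 344] = 524.5951
r = 170 / 524.5951 ≈ 0.3241

0.3241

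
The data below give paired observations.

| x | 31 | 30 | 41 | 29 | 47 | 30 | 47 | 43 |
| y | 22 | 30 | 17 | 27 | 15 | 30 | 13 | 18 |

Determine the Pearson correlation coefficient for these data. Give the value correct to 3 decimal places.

-0.933

n = 8, Σx = 298, Σy = 172, Σx² = 11550, Σy² = 4020, Σxy = 6052
nΣxy − ΣxΣy = 48416 − 51256 = -2840
nΣx² − (Σx)² = 92400 − 88804 = 3596; nΣy² − (Σy)² = 32160 − 29584 = 2576
r = -2840 / √(3596 × 2576) = -2840 / 3043.5663 ≈ -0.933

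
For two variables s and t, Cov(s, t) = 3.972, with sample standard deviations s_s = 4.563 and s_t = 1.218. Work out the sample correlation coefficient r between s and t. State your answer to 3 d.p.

r = Cov(s,t) / (s_s · s_t) = 3.972 / (4.563 × 1.218)
  = 3.972 / 5.5577 ≈ 0.715

0.715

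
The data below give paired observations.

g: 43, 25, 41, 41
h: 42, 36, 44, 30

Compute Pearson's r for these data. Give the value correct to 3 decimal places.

0.251

n = 4, Σg = 150, Σh = 152, Σg² = 5836, Σh² = 5896, Σgh = 5740
nΣgh − ΣgΣh = 22960 − 22800 = 160
nΣg² − (Σg)² = 23344 − 22500 = 844; nΣh² − (Σh)² = 23584 − 23104 = 480
r = 160 / √(844 × 480) = 160 / 636.4904 ≈ 0.251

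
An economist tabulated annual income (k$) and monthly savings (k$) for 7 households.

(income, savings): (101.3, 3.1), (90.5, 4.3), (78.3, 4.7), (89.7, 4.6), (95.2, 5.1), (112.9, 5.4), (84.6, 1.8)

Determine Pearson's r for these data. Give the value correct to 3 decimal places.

0.325

n = 7, Σx = 652.5, Σy = 29, Σx² = 61595.53, Σy² = 129.76, Σxy = 2731.27
nΣxy − ΣxΣy = 19118.89 − 18922.5 = 196.39
nΣx² − (Σx)² = 431168.71 − 425756.25 = 5412.46; nΣy² − (Σy)² = 908.32 − 841 = 67.32
r = 196.39 / √(5412.46 × 67.32) = 196.39 / 603.6280 ≈ 0.325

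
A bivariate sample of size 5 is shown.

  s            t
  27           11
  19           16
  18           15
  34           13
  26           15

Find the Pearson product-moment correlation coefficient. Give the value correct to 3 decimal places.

n = 5, Σs = 124, Σt = 70, Σs² = 3246, Σt² = 996, Σst = 1703
nΣst − ΣsΣt = 8515 − 8680 = -165
nΣs² − (Σs)² = 16230 − 15376 = 854; nΣt² − (Σt)² = 4980 − 4900 = 80
r = -165 / √(854 × 80) = -165 / 261.3809 ≈ -0.631

-0.631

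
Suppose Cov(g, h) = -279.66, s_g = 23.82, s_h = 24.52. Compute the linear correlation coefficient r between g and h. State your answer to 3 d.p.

r = Cov(g,h) / (s_g · s_h) = -279.66 / (23.82 × 24.52)
  = -279.66 / 584.0664 ≈ -0.479

-0.479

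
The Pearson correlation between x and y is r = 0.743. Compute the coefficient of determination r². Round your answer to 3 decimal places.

r² = (0.743)² = 0.552

0.552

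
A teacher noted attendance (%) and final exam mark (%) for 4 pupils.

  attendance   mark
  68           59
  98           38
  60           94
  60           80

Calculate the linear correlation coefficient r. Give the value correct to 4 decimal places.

n = 4, Σx = 286, Σy = 271, Σx² = 21428, Σy² = 20161, Σxy = 18176
nΣxy − ΣxΣy = 72704 − 77506 = -4802
nΣx² − (Σx)² = 85712 − 81796 = 3916; nΣy² − (Σy)² = 80644 − 73441 = 7203
r = -4802 / √(3916 × 7203) = -4802 / 5311.0214 ≈ -0.9042

-0.9042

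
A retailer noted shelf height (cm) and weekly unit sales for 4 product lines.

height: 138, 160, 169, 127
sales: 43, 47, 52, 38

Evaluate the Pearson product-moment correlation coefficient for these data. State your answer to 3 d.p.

0.979

n = 4, Σx = 594, Σy = 180, Σx² = 89334, Σy² = 8206, Σxy = 27068
nΣxy − ΣxΣy = 108272 − 106920 = 1352
nΣx² − (Σx)² = 357336 − 352836 = 4500; nΣy² − (Σy)² = 32824 − 32400 = 424
r = 1352 / √(4500 × 424) = 1352 / 1381.3037 ≈ 0.979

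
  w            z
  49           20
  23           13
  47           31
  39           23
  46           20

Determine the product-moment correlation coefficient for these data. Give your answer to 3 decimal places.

0.677

n = 5, Σw = 204, Σz = 107, Σw² = 8776, Σz² = 2459, Σwz = 4553
nΣwz − ΣwΣz = 22765 − 21828 = 937
nΣw² − (Σw)² = 43880 − 41616 = 2264; nΣz² − (Σz)² = 12295 − 11449 = 846
r = 937 / √(2264 × 846) = 937 / 1383.9595 ≈ 0.677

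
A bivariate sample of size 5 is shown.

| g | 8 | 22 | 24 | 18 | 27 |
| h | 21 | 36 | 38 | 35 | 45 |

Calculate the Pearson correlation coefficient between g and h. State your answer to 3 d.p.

0.978

n = 5, Σg = 99, Σh = 175, Σg² = 2177, Σh² = 6431, Σgh = 3717
nΣgh − ΣgΣh = 18585 − 17325 = 1260
nΣg² − (Σg)² = 10885 − 9801 = 1084; nΣh² − (Σh)² = 32155 − 30625 = 1530
r = 1260 / √(1084 × 1530) = 1260 / 1287.8354 ≈ 0.978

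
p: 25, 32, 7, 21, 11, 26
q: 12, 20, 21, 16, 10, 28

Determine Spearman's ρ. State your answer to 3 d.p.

0.257

Rank p: 4, 6, 1, 3, 2, 5
Rank q: 2, 4, 5, 3, 1, 6
d = rank(p) − rank(q): 2, 2, -4, 0, 1, -1; Σd² = 26
ρ = 1 − 6Σd² / [n(n²−1)] = 1 − 6×26 / (6×35) = 1 − 156/210 ≈ 0.257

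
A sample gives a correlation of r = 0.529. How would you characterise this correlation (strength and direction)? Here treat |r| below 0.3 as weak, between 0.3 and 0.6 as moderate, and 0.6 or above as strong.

r = 0.529 > 0 so the relationship is positive.
|r| = 0.529, which falls in the moderate range.

moderate positive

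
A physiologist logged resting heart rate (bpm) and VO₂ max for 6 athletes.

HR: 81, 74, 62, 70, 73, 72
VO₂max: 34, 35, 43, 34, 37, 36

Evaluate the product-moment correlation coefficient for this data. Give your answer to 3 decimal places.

-0.813

n = 6, Σx = 432, Σy = 219, Σx² = 31294, Σy² = 8051, Σxy = 15683
nΣxy − ΣxΣy = 94098 − 94608 = -510
nΣx² − (Σx)² = 187764 − 186624 = 1140; nΣy² − (Σy)² = 48306 − 47961 = 345
r = -510 / √(1140 × 345) = -510 / 627.1363 ≈ -0.813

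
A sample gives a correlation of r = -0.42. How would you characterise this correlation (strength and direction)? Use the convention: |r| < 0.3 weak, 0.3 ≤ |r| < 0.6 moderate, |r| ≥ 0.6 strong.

r = -0.42 < 0 so the relationship is negative.
|r| = 0.42, which falls in the moderate range.

moderate negative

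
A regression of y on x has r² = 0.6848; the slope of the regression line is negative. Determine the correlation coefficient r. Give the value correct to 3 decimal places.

-0.828

|r| = √0.6848 = 0.828
The association is negative, so r = −0.828.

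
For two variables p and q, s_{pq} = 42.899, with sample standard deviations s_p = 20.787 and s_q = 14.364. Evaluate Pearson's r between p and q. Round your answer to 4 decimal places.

0.1437

r = Cov(p,q) / (s_p · s_q) = 42.899 / (20.787 × 14.364)
  = 42.899 / 298.5845 ≈ 0.1437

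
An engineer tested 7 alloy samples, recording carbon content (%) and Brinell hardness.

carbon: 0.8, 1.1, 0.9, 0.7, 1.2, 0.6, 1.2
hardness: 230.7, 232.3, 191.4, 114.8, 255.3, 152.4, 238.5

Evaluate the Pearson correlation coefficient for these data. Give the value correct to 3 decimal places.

n = 7, Σx = 6.5, Σy = 1415.4, Σx² = 6.39, Σy² = 302284.88, Σxy = 1376.71
nΣxy − ΣxΣy = 9636.97 − 9200.1 = 436.87
nΣx² − (Σx)² = 44.73 − 42.25 = 2.48; nΣy² − (Σy)² = 2115994.16 − 2003357.16 = 112637
r = 436.87 / √(2.48 × 112637) = 436.87 / 528.5260 ≈ 0.827

0.827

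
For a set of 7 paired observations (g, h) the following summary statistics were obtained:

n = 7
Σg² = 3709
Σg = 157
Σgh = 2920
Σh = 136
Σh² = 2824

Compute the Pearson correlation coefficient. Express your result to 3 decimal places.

-0.705

r = (nΣgh − ΣgΣh) / √[(nΣg² − (Σg)²)(nΣh² − (Σh)²)]
Numerator: 7×2920 − 157×136 = -912
Denominator: √[(25963 − 24649)(19768 − 18496)] = √[1314 × 1272] = 1292.8295
r = -912 / 1292.8295 ≈ -0.705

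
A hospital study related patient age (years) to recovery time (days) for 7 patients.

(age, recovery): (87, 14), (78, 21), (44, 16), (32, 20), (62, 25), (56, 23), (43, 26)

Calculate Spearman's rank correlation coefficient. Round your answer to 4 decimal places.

Rank age: 7, 6, 3, 1, 5, 4, 2
Rank recovery: 1, 4, 2, 3, 6, 5, 7
d = rank(age) − rank(recovery): 6, 2, 1, -2, -1, -1, -5; Σd² = 72
ρ = 1 − 6Σd² / [n(n²−1)] = 1 − 6×72 / (7×48) = 1 − 432/336 ≈ -0.2857

-0.2857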